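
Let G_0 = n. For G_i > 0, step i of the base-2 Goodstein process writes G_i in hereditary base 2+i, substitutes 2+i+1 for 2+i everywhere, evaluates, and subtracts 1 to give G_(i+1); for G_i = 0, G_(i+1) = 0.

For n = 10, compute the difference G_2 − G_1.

942

(0) 10|_2 = 2^(2 + 1) + 2 ↦ 3^(3 + 1) + 3|_3 = 84 ⇒ 83
(1) 83|_3 = 3^(3 + 1) + 2 ↦ 4^(4 + 1) + 2|_4 = 1026 ⇒ 1025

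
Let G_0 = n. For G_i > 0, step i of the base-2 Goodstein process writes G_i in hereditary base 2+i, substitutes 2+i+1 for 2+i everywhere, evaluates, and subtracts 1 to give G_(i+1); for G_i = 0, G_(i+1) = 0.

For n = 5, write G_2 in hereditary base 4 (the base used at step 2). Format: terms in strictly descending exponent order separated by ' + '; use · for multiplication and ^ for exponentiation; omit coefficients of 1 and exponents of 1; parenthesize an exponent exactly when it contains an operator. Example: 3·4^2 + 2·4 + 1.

3·4^3 + 3·4^2 + 3·4 + 3

(0) 5|_2 = 2^2 + 1 ↦ 3^3 + 1|_3 = 28 ⇒ 27
(1) 27|_3 = 3^3 ↦ 4^4|_4 = 256 ⇒ 255
(2) 255|_4 = 3·4^3 + 3·4^2 + 3·4 + 3 ↦ 3·5^3 + 3·5^2 + 3·5 + 3|_5 = 468 ⇒ 467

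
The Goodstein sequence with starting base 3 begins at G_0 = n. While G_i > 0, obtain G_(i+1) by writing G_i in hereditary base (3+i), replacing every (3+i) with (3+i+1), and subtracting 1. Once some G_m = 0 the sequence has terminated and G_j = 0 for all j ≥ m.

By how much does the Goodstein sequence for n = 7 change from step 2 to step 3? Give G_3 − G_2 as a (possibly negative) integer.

0

7 —HB3→ 2·3 + 1 —bump→ 2·4 + 1 = 9 —(−1)→ 8
8 —HB4→ 2·4 —bump→ 2·5 = 10 —(−1)→ 9
9 —HB5→ 5 + 4 —bump→ 6 + 4 = 10 —(−1)→ 9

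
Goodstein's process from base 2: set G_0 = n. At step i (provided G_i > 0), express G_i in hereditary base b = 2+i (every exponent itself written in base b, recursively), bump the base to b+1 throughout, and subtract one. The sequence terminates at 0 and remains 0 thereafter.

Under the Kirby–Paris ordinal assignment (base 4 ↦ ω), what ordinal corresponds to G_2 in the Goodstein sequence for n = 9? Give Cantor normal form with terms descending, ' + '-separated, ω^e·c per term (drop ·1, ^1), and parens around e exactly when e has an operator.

ω^ω·3 + ω^3·3 + ω^2·3 + ω·3 + 3

i=0: 9 = 2^(2 + 1) + 1 (b=2); 2→3: 3^(3 + 1) + 1 = 82; 82−1 = 81
i=1: 81 = 3^(3 + 1) (b=3); 3→4: 4^(4 + 1) = 1024; 1024−1 = 1023
i=2: 1023 = 3·4^4 + 3·4^3 + 3·4^2 + 3·4 + 3 (b=4); 4→5: 3·5^5 + 3·5^3 + 3·5^2 + 3·5 + 3 = 9843; 9843−1 = 9842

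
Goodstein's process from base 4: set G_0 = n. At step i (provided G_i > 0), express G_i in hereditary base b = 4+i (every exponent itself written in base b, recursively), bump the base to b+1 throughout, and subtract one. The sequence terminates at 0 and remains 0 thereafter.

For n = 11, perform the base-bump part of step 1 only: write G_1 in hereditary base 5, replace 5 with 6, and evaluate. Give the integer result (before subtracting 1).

14

i=0: 11 = 2·4 + 3 (b=4); 4→5: 2·5 + 3 = 13; 13−1 = 12
i=1: 12 = 2·5 + 2 (b=5); 5→6: 2·6 + 2 = 14; 14−1 = 13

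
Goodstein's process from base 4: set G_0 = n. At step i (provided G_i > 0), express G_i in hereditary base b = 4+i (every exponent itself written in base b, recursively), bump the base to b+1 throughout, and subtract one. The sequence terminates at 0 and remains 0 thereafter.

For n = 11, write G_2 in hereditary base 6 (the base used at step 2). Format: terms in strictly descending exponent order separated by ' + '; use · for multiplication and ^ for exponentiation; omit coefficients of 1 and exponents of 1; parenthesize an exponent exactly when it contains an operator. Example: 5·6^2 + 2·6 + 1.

2·6 + 1

i=0: 11 = 2·4 + 3 (b=4); 4→5: 2·5 + 3 = 13; 13−1 = 12
i=1: 12 = 2·5 + 2 (b=5); 5→6: 2·6 + 2 = 14; 14−1 = 13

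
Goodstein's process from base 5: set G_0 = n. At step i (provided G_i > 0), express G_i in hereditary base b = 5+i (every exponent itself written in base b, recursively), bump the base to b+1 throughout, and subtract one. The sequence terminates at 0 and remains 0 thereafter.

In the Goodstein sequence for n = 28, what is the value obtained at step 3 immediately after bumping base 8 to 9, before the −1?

[0] 28 ≡ 5^2 + 3 (base 5). Lift 6: 39. −1: 38.
[1] 38 ≡ 6^2 + 2 (base 6). Lift 7: 51. −1: 50.
[2] 50 ≡ 7^2 + 1 (base 7). Lift 8: 65. −1: 64.

81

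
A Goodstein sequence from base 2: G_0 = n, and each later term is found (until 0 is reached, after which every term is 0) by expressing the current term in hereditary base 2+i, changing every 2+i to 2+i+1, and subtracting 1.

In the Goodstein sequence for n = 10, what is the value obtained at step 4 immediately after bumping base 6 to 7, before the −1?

4215755

i=0: 10 = 2^(2 + 1) + 2 (b=2); 2→3: 3^(3 + 1) + 3 = 84; 84−1 = 83
i=1: 83 = 3^(3 + 1) + 2 (b=3); 3→4: 4^(4 + 1) + 2 = 1026; 1026−1 = 1025
i=2: 1025 = 4^(4 + 1) + 1 (b=4); 4→5: 5^(5 + 1) + 1 = 15626; 15626−1 = 15625
i=3: 15625 = 5^(5 + 1) (b=5); 5→6: 6^(6 + 1) = 279936; 279936−1 = 279935
i=4: 279935 = 5·6^6 + 5·6^5 + 5·6^4 + 5·6^3 + 5·6^2 + 5·6 + 5 (b=6); 6→7: 5·7^7 + 5·7^5 + 5·7^4 + 5·7^3 + 5·7^2 + 5·7 + 5 = 4215755; 4215755−1 = 4215754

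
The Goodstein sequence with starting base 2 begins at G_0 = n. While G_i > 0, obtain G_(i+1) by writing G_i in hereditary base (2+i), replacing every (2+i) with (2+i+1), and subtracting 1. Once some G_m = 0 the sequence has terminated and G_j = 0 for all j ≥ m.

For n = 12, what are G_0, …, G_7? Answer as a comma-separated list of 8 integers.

[0] 12 ≡ 2^(2 + 1) + 2^2 (base 2). Lift 3: 108. −1: 107.
[1] 107 ≡ 3^(3 + 1) + 2·3^2 + 2·3 + 2 (base 3). Lift 4: 1066. −1: 1065.
[2] 1065 ≡ 4^(4 + 1) + 2·4^2 + 2·4 + 1 (base 4). Lift 5: 15686. −1: 15685.
[3] 15685 ≡ 5^(5 + 1) + 2·5^2 + 2·5 (base 5). Lift 6: 280020. −1: 280019.
[4] 280019 ≡ 6^(6 + 1) + 2·6^2 + 6 + 5 (base 6). Lift 7: 5764911. −1: 5764910.
[5] 5764910 ≡ 7^(7 + 1) + 2·7^2 + 7 + 4 (base 7). Lift 8: 134217868. −1: 134217867.
[6] 134217867 ≡ 8^(8 + 1) + 2·8^2 + 8 + 3 (base 8). Lift 9: 3486784575. −1: 3486784574.

12, 107, 1065, 15685, 280019, 5764910, 134217867, 3486784574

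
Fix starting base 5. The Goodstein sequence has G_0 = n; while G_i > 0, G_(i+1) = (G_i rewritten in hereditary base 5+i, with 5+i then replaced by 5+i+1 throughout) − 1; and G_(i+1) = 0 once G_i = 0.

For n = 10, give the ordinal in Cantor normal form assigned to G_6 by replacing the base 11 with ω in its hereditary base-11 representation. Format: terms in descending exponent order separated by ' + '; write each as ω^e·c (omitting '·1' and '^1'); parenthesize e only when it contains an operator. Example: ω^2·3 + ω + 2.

i=0: 10 = 2·5 (b=5); 5→6: 2·6 = 12; 12−1 = 11
i=1: 11 = 6 + 5 (b=6); 6→7: 7 + 5 = 12; 12−1 = 11
i=2: 11 = 7 + 4 (b=7); 7→8: 8 + 4 = 12; 12−1 = 11
i=3: 11 = 8 + 3 (b=8); 8→9: 9 + 3 = 12; 12−1 = 11
i=4: 11 = 9 + 2 (b=9); 9→10: 10 + 2 = 12; 12−1 = 11
i=5: 11 = 10 + 1 (b=10); 10→11: 11 + 1 = 12; 12−1 = 11
i=6: 11 = 11 (b=11); 11→12: 12 = 12; 12−1 = 11

ω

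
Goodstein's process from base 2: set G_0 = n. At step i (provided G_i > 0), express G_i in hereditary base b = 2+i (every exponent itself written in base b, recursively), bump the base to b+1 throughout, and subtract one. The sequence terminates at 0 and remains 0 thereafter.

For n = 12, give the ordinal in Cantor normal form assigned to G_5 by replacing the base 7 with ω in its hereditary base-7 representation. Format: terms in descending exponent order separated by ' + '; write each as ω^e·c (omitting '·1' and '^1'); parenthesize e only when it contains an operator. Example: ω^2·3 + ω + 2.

ω^(ω + 1) + ω^2·2 + ω + 4

G_0 = 12. HB_2(12) = 2^(2 + 1) + 2^2. Bump = 108. G_1 = 107.
G_1 = 107. HB_3(107) = 3^(3 + 1) + 2·3^2 + 2·3 + 2. Bump = 1066. G_2 = 1065.
G_2 = 1065. HB_4(1065) = 4^(4 + 1) + 2·4^2 + 2·4 + 1. Bump = 15686. G_3 = 15685.
G_3 = 15685. HB_5(15685) = 5^(5 + 1) + 2·5^2 + 2·5. Bump = 280020. G_4 = 280019.
G_4 = 280019. HB_6(280019) = 6^(6 + 1) + 2·6^2 + 6 + 5. Bump = 5764911. G_5 = 5764910.
G_5 = 5764910. HB_7(5764910) = 7^(7 + 1) + 2·7^2 + 7 + 4. Bump = 134217868. G_6 = 134217867.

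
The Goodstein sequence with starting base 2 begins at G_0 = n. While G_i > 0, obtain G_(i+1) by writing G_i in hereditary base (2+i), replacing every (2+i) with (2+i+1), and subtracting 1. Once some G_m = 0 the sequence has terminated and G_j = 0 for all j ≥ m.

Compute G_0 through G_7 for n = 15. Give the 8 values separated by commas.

(0) 15|_2 = 2^(2 + 1) + 2^2 + 2 + 1 ↦ 3^(3 + 1) + 3^3 + 3 + 1|_3 = 112 ⇒ 111
(1) 111|_3 = 3^(3 + 1) + 3^3 + 3 ↦ 4^(4 + 1) + 4^4 + 4|_4 = 1284 ⇒ 1283
(2) 1283|_4 = 4^(4 + 1) + 4^4 + 3 ↦ 5^(5 + 1) + 5^5 + 3|_5 = 18753 ⇒ 18752
(3) 18752|_5 = 5^(5 + 1) + 5^5 + 2 ↦ 6^(6 + 1) + 6^6 + 2|_6 = 326594 ⇒ 326593
(4) 326593|_6 = 6^(6 + 1) + 6^6 + 1 ↦ 7^(7 + 1) + 7^7 + 1|_7 = 6588345 ⇒ 6588344
(5) 6588344|_7 = 7^(7 + 1) + 7^7 ↦ 8^(8 + 1) + 8^8|_8 = 150994944 ⇒ 150994943
(6) 150994943|_8 = 8^(8 + 1) + 7·8^7 + 7·8^6 + 7·8^5 + 7·8^4 + 7·8^3 + 7·8^2 + 7·8 + 7 ↦ 9^(9 + 1) + 7·9^7 + 7·9^6 + 7·9^5 + 7·9^4 + 7·9^3 + 7·9^2 + 7·9 + 7|_9 = 3524450281 ⇒ 3524450280

15, 111, 1283, 18752, 326593, 6588344, 150994943, 3524450280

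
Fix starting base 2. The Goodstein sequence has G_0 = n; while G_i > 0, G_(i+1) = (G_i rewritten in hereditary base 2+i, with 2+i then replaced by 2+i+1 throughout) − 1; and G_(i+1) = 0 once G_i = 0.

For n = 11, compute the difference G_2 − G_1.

943

G_0=11  [base 2] 2^(2 + 1) + 2 + 1  →[2↦3]→  3^(3 + 1) + 3 + 1 = 85  −1 ⇒ G_1=84
G_1=84  [base 3] 3^(3 + 1) + 3  →[3↦4]→  4^(4 + 1) + 4 = 1028  −1 ⇒ G_2=1027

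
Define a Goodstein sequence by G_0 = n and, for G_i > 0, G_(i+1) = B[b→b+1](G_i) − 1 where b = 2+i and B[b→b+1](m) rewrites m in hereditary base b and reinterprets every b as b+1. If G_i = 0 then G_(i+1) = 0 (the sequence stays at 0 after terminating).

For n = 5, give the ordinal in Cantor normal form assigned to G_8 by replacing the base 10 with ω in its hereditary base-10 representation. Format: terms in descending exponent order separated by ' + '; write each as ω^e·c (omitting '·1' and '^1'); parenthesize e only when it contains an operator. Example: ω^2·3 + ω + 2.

G_0=5  [base 2] 2^2 + 1  →[2↦3]→  3^3 + 1 = 28  −1 ⇒ G_1=27
G_1=27  [base 3] 3^3  →[3↦4]→  4^4 = 256  −1 ⇒ G_2=255
G_2=255  [base 4] 3·4^3 + 3·4^2 + 3·4 + 3  →[4↦5]→  3·5^3 + 3·5^2 + 3·5 + 3 = 468  −1 ⇒ G_3=467
G_3=467  [base 5] 3·5^3 + 3·5^2 + 3·5 + 2  →[5↦6]→  3·6^3 + 3·6^2 + 3·6 + 2 = 776  −1 ⇒ G_4=775
G_4=775  [base 6] 3·6^3 + 3·6^2 + 3·6 + 1  →[6↦7]→  3·7^3 + 3·7^2 + 3·7 + 1 = 1198  −1 ⇒ G_5=1197
G_5=1197  [base 7] 3·7^3 + 3·7^2 + 3·7  →[7↦8]→  3·8^3 + 3·8^2 + 3·8 = 1752  −1 ⇒ G_6=1751
G_6=1751  [base 8] 3·8^3 + 3·8^2 + 2·8 + 7  →[8↦9]→  3·9^3 + 3·9^2 + 2·9 + 7 = 2455  −1 ⇒ G_7=2454
G_7=2454  [base 9] 3·9^3 + 3·9^2 + 2·9 + 6  →[9↦10]→  3·10^3 + 3·10^2 + 2·10 + 6 = 3326  −1 ⇒ G_8=3325
G_8=3325  [base 10] 3·10^3 + 3·10^2 + 2·10 + 5  →[10↦11]→  3·11^3 + 3·11^2 + 2·11 + 5 = 4383  −1 ⇒ G_9=4382

ω^3·3 + ω^2·3 + ω·2 + 5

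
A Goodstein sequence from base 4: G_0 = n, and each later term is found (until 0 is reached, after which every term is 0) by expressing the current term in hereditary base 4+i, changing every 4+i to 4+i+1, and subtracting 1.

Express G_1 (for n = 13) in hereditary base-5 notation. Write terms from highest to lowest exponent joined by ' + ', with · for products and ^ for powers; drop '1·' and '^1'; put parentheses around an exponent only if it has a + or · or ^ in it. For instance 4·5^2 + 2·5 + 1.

G_0 = 13. HB_4(13) = 3·4 + 1. Bump = 16. G_1 = 15.
G_1 = 15. HB_5(15) = 3·5. Bump = 18. G_2 = 17.

3·5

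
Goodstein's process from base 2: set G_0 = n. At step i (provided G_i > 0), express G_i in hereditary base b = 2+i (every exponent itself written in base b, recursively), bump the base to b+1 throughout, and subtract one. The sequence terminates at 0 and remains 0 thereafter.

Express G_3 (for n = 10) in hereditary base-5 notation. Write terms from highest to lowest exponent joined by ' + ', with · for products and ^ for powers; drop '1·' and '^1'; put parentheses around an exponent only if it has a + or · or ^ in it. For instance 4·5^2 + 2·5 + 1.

5^(5 + 1)

[0] 10 ≡ 2^(2 + 1) + 2 (base 2). Lift 3: 84. −1: 83.
[1] 83 ≡ 3^(3 + 1) + 2 (base 3). Lift 4: 1026. −1: 1025.
[2] 1025 ≡ 4^(4 + 1) + 1 (base 4). Lift 5: 15626. −1: 15625.
[3] 15625 ≡ 5^(5 + 1) (base 5). Lift 6: 279936. −1: 279935.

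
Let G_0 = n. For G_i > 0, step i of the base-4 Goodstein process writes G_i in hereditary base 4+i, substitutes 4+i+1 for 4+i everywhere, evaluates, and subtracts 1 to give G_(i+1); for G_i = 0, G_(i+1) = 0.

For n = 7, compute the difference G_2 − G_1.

base 4: 7 = 4 + 3; at 5: 5 + 3 = 8; next = 7
base 5: 7 = 5 + 2; at 6: 6 + 2 = 8; next = 7

0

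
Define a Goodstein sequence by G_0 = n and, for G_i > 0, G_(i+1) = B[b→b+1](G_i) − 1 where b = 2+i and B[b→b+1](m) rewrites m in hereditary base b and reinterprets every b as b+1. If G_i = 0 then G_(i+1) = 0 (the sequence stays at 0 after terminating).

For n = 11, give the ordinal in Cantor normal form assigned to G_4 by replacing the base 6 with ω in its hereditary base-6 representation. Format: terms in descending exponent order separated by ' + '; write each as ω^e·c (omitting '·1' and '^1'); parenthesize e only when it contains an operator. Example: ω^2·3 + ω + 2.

[0] 11 ≡ 2^(2 + 1) + 2 + 1 (base 2). Lift 3: 85. −1: 84.
[1] 84 ≡ 3^(3 + 1) + 3 (base 3). Lift 4: 1028. −1: 1027.
[2] 1027 ≡ 4^(4 + 1) + 3 (base 4). Lift 5: 15628. −1: 15627.
[3] 15627 ≡ 5^(5 + 1) + 2 (base 5). Lift 6: 279938. −1: 279937.

ω^(ω + 1) + 1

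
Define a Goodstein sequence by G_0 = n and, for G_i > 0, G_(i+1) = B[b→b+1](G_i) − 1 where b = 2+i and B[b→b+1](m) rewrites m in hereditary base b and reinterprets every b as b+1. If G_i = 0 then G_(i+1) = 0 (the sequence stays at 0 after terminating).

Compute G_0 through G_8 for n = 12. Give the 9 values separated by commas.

(0) 12|_2 = 2^(2 + 1) + 2^2 ↦ 3^(3 + 1) + 3^3|_3 = 108 ⇒ 107
(1) 107|_3 = 3^(3 + 1) + 2·3^2 + 2·3 + 2 ↦ 4^(4 + 1) + 2·4^2 + 2·4 + 2|_4 = 1066 ⇒ 1065
(2) 1065|_4 = 4^(4 + 1) + 2·4^2 + 2·4 + 1 ↦ 5^(5 + 1) + 2·5^2 + 2·5 + 1|_5 = 15686 ⇒ 15685
(3) 15685|_5 = 5^(5 + 1) + 2·5^2 + 2·5 ↦ 6^(6 + 1) + 2·6^2 + 2·6|_6 = 280020 ⇒ 280019
(4) 280019|_6 = 6^(6 + 1) + 2·6^2 + 6 + 5 ↦ 7^(7 + 1) + 2·7^2 + 7 + 5|_7 = 5764911 ⇒ 5764910
(5) 5764910|_7 = 7^(7 + 1) + 2·7^2 + 7 + 4 ↦ 8^(8 + 1) + 2·8^2 + 8 + 4|_8 = 134217868 ⇒ 134217867
(6) 134217867|_8 = 8^(8 + 1) + 2·8^2 + 8 + 3 ↦ 9^(9 + 1) + 2·9^2 + 9 + 3|_9 = 3486784575 ⇒ 3486784574
(7) 3486784574|_9 = 9^(9 + 1) + 2·9^2 + 9 + 2 ↦ 10^(10 + 1) + 2·10^2 + 10 + 2|_10 = 100000000212 ⇒ 100000000211

12, 107, 1065, 15685, 280019, 5764910, 134217867, 3486784574, 100000000211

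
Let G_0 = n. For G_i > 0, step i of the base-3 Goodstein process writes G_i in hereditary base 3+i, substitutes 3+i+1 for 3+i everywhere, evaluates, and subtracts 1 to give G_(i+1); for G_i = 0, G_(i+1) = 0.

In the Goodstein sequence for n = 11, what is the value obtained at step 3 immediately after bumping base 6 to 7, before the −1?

40

(0) 11|_3 = 3^2 + 2 ↦ 4^2 + 2|_4 = 18 ⇒ 17
(1) 17|_4 = 4^2 + 1 ↦ 5^2 + 1|_5 = 26 ⇒ 25
(2) 25|_5 = 5^2 ↦ 6^2|_6 = 36 ⇒ 35
(3) 35|_6 = 5·6 + 5 ↦ 5·7 + 5|_7 = 40 ⇒ 39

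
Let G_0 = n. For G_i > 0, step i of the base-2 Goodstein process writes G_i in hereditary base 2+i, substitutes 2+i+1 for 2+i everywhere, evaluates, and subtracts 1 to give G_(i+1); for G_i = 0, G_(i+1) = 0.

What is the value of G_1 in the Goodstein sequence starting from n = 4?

(0) 4|_2 = 2^2 ↦ 3^3|_3 = 27 ⇒ 26
(1) 26|_3 = 2·3^2 + 2·3 + 2 ↦ 2·4^2 + 2·4 + 2|_4 = 42 ⇒ 41

26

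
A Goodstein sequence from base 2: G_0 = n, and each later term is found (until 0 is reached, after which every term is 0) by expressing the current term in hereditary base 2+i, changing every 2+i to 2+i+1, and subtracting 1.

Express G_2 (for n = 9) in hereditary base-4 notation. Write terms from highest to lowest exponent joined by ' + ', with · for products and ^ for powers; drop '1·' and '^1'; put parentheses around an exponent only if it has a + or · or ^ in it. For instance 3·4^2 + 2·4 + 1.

G_0 = 9. HB_2(9) = 2^(2 + 1) + 1. Bump = 82. G_1 = 81.
G_1 = 81. HB_3(81) = 3^(3 + 1). Bump = 1024. G_2 = 1023.
G_2 = 1023. HB_4(1023) = 3·4^4 + 3·4^3 + 3·4^2 + 3·4 + 3. Bump = 9843. G_3 = 9842.

3·4^4 + 3·4^3 + 3·4^2 + 3·4 + 3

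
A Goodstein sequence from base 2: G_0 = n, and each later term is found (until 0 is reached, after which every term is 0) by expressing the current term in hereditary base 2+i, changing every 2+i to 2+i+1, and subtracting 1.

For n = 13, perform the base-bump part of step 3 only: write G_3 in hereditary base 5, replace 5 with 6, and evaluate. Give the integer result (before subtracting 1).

i=0: 13 = 2^(2 + 1) + 2^2 + 1 (b=2); 2→3: 3^(3 + 1) + 3^3 + 1 = 109; 109−1 = 108
i=1: 108 = 3^(3 + 1) + 3^3 (b=3); 3→4: 4^(4 + 1) + 4^4 = 1280; 1280−1 = 1279
i=2: 1279 = 4^(4 + 1) + 3·4^3 + 3·4^2 + 3·4 + 3 (b=4); 4→5: 5^(5 + 1) + 3·5^3 + 3·5^2 + 3·5 + 3 = 16093; 16093−1 = 16092
i=3: 16092 = 5^(5 + 1) + 3·5^3 + 3·5^2 + 3·5 + 2 (b=5); 5→6: 6^(6 + 1) + 3·6^3 + 3·6^2 + 3·6 + 2 = 280712; 280712−1 = 280711

280712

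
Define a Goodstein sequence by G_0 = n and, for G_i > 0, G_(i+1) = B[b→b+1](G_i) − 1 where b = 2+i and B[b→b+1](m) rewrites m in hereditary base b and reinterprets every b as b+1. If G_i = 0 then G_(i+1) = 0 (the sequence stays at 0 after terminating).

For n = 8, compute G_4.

93395

G_0=8  [base 2] 2^(2 + 1)  →[2↦3]→  3^(3 + 1) = 81  −1 ⇒ G_1=80
G_1=80  [base 3] 2·3^3 + 2·3^2 + 2·3 + 2  →[3↦4]→  2·4^4 + 2·4^2 + 2·4 + 2 = 554  −1 ⇒ G_2=553
G_2=553  [base 4] 2·4^4 + 2·4^2 + 2·4 + 1  →[4↦5]→  2·5^5 + 2·5^2 + 2·5 + 1 = 6311  −1 ⇒ G_3=6310
G_3=6310  [base 5] 2·5^5 + 2·5^2 + 2·5  →[5↦6]→  2·6^6 + 2·6^2 + 2·6 = 93396  −1 ⇒ G_4=93395
G_4=93395  [base 6] 2·6^6 + 2·6^2 + 6 + 5  →[6↦7]→  2·7^7 + 2·7^2 + 7 + 5 = 1647196  −1 ⇒ G_5=1647195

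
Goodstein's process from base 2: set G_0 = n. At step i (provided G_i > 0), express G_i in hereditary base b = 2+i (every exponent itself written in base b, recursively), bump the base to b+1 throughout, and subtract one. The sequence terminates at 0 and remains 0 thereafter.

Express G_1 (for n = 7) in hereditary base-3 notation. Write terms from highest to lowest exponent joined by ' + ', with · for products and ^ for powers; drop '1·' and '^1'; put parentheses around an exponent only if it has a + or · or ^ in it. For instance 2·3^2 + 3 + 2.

3^3 + 3

G_0 = 7. HB_2(7) = 2^2 + 2 + 1. Bump = 31. G_1 = 30.
G_1 = 30. HB_3(30) = 3^3 + 3. Bump = 260. G_2 = 259.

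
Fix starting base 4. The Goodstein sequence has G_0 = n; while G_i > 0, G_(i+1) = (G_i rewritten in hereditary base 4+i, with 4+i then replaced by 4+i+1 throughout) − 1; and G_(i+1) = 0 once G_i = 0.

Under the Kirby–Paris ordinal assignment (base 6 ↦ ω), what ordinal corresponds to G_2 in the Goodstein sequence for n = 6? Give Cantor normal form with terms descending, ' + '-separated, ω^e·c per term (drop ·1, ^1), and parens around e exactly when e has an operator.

G_0=6  [base 4] 4 + 2  →[4↦5]→  5 + 2 = 7  −1 ⇒ G_1=6
G_1=6  [base 5] 5 + 1  →[5↦6]→  6 + 1 = 7  −1 ⇒ G_2=6
G_2=6  [base 6] 6  →[6↦7]→  7 = 7  −1 ⇒ G_3=6

ω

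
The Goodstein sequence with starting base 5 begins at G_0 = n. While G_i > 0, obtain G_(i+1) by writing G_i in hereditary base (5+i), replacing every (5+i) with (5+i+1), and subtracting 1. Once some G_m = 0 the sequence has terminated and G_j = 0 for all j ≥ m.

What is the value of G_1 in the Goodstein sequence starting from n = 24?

27

step 0: 24 = 4·5 + 4; sub 6 for 5: 4·6 + 4; = 28; G_1 = 28−1 = 27
step 1: 27 = 4·6 + 3; sub 7 for 6: 4·7 + 3; = 31; G_2 = 31−1 = 30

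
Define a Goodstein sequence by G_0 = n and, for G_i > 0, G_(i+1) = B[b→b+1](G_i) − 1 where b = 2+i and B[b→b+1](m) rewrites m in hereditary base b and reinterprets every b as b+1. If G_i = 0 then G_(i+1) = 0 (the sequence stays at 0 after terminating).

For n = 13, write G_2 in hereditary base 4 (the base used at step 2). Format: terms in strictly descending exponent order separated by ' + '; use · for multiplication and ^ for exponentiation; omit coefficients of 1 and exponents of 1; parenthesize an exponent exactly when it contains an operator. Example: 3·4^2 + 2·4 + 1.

4^(4 + 1) + 3·4^3 + 3·4^2 + 3·4 + 3

G_0=13  [base 2] 2^(2 + 1) + 2^2 + 1  →[2↦3]→  3^(3 + 1) + 3^3 + 1 = 109  −1 ⇒ G_1=108
G_1=108  [base 3] 3^(3 + 1) + 3^3  →[3↦4]→  4^(4 + 1) + 4^4 = 1280  −1 ⇒ G_2=1279
G_2=1279  [base 4] 4^(4 + 1) + 3·4^3 + 3·4^2 + 3·4 + 3  →[4↦5]→  5^(5 + 1) + 3·5^3 + 3·5^2 + 3·5 + 3 = 16093  −1 ⇒ G_3=16092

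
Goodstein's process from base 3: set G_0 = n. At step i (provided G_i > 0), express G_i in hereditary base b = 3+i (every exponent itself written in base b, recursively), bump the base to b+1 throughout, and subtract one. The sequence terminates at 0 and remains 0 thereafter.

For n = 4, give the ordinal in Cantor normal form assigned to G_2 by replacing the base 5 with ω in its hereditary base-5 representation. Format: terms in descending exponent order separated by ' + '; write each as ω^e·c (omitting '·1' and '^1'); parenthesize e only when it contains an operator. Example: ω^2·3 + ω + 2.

4

i=0: 4 = 3 + 1 (b=3); 3→4: 4 + 1 = 5; 5−1 = 4
i=1: 4 = 4 (b=4); 4→5: 5 = 5; 5−1 = 4
i=2: 4 = 4 (b=5); 5→6: 4 = 4; 4−1 = 3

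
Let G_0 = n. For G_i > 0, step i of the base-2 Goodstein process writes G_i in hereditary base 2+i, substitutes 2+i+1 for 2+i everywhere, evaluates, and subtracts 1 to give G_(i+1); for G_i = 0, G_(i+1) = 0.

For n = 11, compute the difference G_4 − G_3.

264310

(0) 11|_2 = 2^(2 + 1) + 2 + 1 ↦ 3^(3 + 1) + 3 + 1|_3 = 85 ⇒ 84
(1) 84|_3 = 3^(3 + 1) + 3 ↦ 4^(4 + 1) + 4|_4 = 1028 ⇒ 1027
(2) 1027|_4 = 4^(4 + 1) + 3 ↦ 5^(5 + 1) + 3|_5 = 15628 ⇒ 15627
(3) 15627|_5 = 5^(5 + 1) + 2 ↦ 6^(6 + 1) + 2|_6 = 279938 ⇒ 279937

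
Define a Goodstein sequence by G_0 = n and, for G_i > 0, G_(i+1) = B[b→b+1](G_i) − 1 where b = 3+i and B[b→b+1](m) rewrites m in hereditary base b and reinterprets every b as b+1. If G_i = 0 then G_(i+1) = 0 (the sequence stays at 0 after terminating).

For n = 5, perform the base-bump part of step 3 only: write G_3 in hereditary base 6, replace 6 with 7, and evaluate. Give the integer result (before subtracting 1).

5

G_0=5  [base 3] 3 + 2  →[3↦4]→  4 + 2 = 6  −1 ⇒ G_1=5
G_1=5  [base 4] 4 + 1  →[4↦5]→  5 + 1 = 6  −1 ⇒ G_2=5
G_2=5  [base 5] 5  →[5↦6]→  6 = 6  −1 ⇒ G_3=5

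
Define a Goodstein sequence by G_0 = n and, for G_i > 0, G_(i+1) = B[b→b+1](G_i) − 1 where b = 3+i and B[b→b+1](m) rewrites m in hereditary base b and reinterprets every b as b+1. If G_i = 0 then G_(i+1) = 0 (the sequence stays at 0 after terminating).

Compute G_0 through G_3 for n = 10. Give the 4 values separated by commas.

10, 16, 24, 27

base 3: 10 = 3^2 + 1; at 4: 4^2 + 1 = 17; next = 16
base 4: 16 = 4^2; at 5: 5^2 = 25; next = 24
base 5: 24 = 4·5 + 4; at 6: 4·6 + 4 = 28; next = 27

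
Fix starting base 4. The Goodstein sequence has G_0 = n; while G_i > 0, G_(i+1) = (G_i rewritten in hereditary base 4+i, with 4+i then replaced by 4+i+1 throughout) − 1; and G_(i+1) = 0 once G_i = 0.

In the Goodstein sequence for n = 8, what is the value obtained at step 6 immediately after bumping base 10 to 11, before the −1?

9

step 0: 8 = 2·4; sub 5 for 4: 2·5; = 10; G_1 = 10−1 = 9
step 1: 9 = 5 + 4; sub 6 for 5: 6 + 4; = 10; G_2 = 10−1 = 9
step 2: 9 = 6 + 3; sub 7 for 6: 7 + 3; = 10; G_3 = 10−1 = 9
step 3: 9 = 7 + 2; sub 8 for 7: 8 + 2; = 10; G_4 = 10−1 = 9
step 4: 9 = 8 + 1; sub 9 for 8: 9 + 1; = 10; G_5 = 10−1 = 9
step 5: 9 = 9; sub 10 for 9: 10; = 10; G_6 = 10−1 = 9
step 6: 9 = 9; sub 11 for 10: 9; = 9; G_7 = 9−1 = 8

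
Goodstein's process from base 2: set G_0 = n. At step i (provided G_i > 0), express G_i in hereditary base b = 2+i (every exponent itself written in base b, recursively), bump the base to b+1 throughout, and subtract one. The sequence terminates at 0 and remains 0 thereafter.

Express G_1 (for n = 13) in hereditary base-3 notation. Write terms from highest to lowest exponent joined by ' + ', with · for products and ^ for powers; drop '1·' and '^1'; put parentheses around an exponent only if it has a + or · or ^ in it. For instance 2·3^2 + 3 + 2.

[0] 13 ≡ 2^(2 + 1) + 2^2 + 1 (base 2). Lift 3: 109. −1: 108.
[1] 108 ≡ 3^(3 + 1) + 3^3 (base 3). Lift 4: 1280. −1: 1279.

3^(3 + 1) + 3^3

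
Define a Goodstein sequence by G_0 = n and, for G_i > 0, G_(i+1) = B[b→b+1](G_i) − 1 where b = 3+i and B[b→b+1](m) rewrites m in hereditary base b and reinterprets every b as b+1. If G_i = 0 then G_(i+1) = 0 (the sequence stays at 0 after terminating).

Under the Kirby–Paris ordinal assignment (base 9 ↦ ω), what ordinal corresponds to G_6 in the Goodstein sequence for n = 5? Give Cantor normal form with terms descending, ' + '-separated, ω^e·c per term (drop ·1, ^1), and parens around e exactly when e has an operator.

2

(0) 5|_3 = 3 + 2 ↦ 4 + 2|_4 = 6 ⇒ 5
(1) 5|_4 = 4 + 1 ↦ 5 + 1|_5 = 6 ⇒ 5
(2) 5|_5 = 5 ↦ 6|_6 = 6 ⇒ 5
(3) 5|_6 = 5 ↦ 5|_7 = 5 ⇒ 4
(4) 4|_7 = 4 ↦ 4|_8 = 4 ⇒ 3
(5) 3|_8 = 3 ↦ 3|_9 = 3 ⇒ 2
(6) 2|_9 = 2 ↦ 2|_10 = 2 ⇒ 1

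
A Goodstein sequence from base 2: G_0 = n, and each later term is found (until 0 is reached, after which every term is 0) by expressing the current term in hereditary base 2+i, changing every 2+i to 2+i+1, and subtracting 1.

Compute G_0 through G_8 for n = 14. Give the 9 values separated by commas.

base 2: 14 = 2^(2 + 1) + 2^2 + 2; at 3: 3^(3 + 1) + 3^3 + 3 = 111; next = 110
base 3: 110 = 3^(3 + 1) + 3^3 + 2; at 4: 4^(4 + 1) + 4^4 + 2 = 1282; next = 1281
base 4: 1281 = 4^(4 + 1) + 4^4 + 1; at 5: 5^(5 + 1) + 5^5 + 1 = 18751; next = 18750
base 5: 18750 = 5^(5 + 1) + 5^5; at 6: 6^(6 + 1) + 6^6 = 326592; next = 326591
base 6: 326591 = 6^(6 + 1) + 5·6^5 + 5·6^4 + 5·6^3 + 5·6^2 + 5·6 + 5; at 7: 7^(7 + 1) + 5·7^5 + 5·7^4 + 5·7^3 + 5·7^2 + 5·7 + 5 = 5862841; next = 5862840
base 7: 5862840 = 7^(7 + 1) + 5·7^5 + 5·7^4 + 5·7^3 + 5·7^2 + 5·7 + 4; at 8: 8^(8 + 1) + 5·8^5 + 5·8^4 + 5·8^3 + 5·8^2 + 5·8 + 4 = 134404972; next = 134404971
base 8: 134404971 = 8^(8 + 1) + 5·8^5 + 5·8^4 + 5·8^3 + 5·8^2 + 5·8 + 3; at 9: 9^(9 + 1) + 5·9^5 + 5·9^4 + 5·9^3 + 5·9^2 + 5·9 + 3 = 3487116549; next = 3487116548
base 9: 3487116548 = 9^(9 + 1) + 5·9^5 + 5·9^4 + 5·9^3 + 5·9^2 + 5·9 + 2; at 10: 10^(10 + 1) + 5·10^5 + 5·10^4 + 5·10^3 + 5·10^2 + 5·10 + 2 = 100000555552; next = 100000555551

14, 110, 1281, 18750, 326591, 5862840, 134404971, 3487116548, 100000555551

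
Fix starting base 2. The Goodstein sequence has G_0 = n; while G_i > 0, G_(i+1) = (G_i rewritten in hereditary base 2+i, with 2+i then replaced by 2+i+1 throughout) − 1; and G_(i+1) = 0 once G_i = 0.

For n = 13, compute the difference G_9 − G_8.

i=0: 13 = 2^(2 + 1) + 2^2 + 1 (b=2); 2→3: 3^(3 + 1) + 3^3 + 1 = 109; 109−1 = 108
i=1: 108 = 3^(3 + 1) + 3^3 (b=3); 3→4: 4^(4 + 1) + 4^4 = 1280; 1280−1 = 1279
i=2: 1279 = 4^(4 + 1) + 3·4^3 + 3·4^2 + 3·4 + 3 (b=4); 4→5: 5^(5 + 1) + 3·5^3 + 3·5^2 + 3·5 + 3 = 16093; 16093−1 = 16092
i=3: 16092 = 5^(5 + 1) + 3·5^3 + 3·5^2 + 3·5 + 2 (b=5); 5→6: 6^(6 + 1) + 3·6^3 + 3·6^2 + 3·6 + 2 = 280712; 280712−1 = 280711
i=4: 280711 = 6^(6 + 1) + 3·6^3 + 3·6^2 + 3·6 + 1 (b=6); 6→7: 7^(7 + 1) + 3·7^3 + 3·7^2 + 3·7 + 1 = 5765999; 5765999−1 = 5765998
i=5: 5765998 = 7^(7 + 1) + 3·7^3 + 3·7^2 + 3·7 (b=7); 7→8: 8^(8 + 1) + 3·8^3 + 3·8^2 + 3·8 = 134219480; 134219480−1 = 134219479
i=6: 134219479 = 8^(8 + 1) + 3·8^3 + 3·8^2 + 2·8 + 7 (b=8); 8→9: 9^(9 + 1) + 3·9^3 + 3·9^2 + 2·9 + 7 = 3486786856; 3486786856−1 = 3486786855
i=7: 3486786855 = 9^(9 + 1) + 3·9^3 + 3·9^2 + 2·9 + 6 (b=9); 9→10: 10^(10 + 1) + 3·10^3 + 3·10^2 + 2·10 + 6 = 100000003326; 100000003326−1 = 100000003325
i=8: 100000003325 = 10^(10 + 1) + 3·10^3 + 3·10^2 + 2·10 + 5 (b=10); 10→11: 11^(11 + 1) + 3·11^3 + 3·11^2 + 2·11 + 5 = 3138428381104; 3138428381104−1 = 3138428381103

3038428377778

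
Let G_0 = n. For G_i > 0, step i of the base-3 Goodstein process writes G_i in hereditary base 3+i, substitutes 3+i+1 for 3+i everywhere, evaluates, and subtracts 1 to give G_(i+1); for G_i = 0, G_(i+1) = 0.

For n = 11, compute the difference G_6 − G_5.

4

(0) 11|_3 = 3^2 + 2 ↦ 4^2 + 2|_4 = 18 ⇒ 17
(1) 17|_4 = 4^2 + 1 ↦ 5^2 + 1|_5 = 26 ⇒ 25
(2) 25|_5 = 5^2 ↦ 6^2|_6 = 36 ⇒ 35
(3) 35|_6 = 5·6 + 5 ↦ 5·7 + 5|_7 = 40 ⇒ 39
(4) 39|_7 = 5·7 + 4 ↦ 5·8 + 4|_8 = 44 ⇒ 43
(5) 43|_8 = 5·8 + 3 ↦ 5·9 + 3|_9 = 48 ⇒ 47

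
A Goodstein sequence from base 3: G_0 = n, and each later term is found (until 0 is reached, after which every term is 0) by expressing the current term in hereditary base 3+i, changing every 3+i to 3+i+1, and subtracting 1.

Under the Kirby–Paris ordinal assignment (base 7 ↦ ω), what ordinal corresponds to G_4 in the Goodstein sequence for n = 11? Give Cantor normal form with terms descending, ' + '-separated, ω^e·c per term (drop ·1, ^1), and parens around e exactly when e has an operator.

step 0: 11 = 3^2 + 2; sub 4 for 3: 4^2 + 2; = 18; G_1 = 18−1 = 17
step 1: 17 = 4^2 + 1; sub 5 for 4: 5^2 + 1; = 26; G_2 = 26−1 = 25
step 2: 25 = 5^2; sub 6 for 5: 6^2; = 36; G_3 = 36−1 = 35
step 3: 35 = 5·6 + 5; sub 7 for 6: 5·7 + 5; = 40; G_4 = 40−1 = 39
step 4: 39 = 5·7 + 4; sub 8 for 7: 5·8 + 4; = 44; G_5 = 44−1 = 43

ω·5 + 4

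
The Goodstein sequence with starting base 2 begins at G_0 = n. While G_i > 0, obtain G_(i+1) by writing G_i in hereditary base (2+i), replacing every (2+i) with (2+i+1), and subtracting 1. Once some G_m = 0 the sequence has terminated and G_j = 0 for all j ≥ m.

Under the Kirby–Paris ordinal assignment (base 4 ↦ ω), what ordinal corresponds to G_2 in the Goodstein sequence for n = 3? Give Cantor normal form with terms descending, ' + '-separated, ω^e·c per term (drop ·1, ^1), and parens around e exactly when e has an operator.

3 —HB2→ 2 + 1 —bump→ 3 + 1 = 4 —(−1)→ 3
3 —HB3→ 3 —bump→ 4 = 4 —(−1)→ 3
3 —HB4→ 3 —bump→ 3 = 3 —(−1)→ 2

3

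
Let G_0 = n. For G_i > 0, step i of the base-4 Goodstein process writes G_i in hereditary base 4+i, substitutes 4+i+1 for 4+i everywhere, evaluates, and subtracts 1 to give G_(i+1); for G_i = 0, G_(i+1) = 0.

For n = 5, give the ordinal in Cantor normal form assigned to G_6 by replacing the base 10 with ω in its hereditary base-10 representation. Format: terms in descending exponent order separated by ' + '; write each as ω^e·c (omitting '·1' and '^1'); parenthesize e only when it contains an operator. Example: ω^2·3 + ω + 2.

(0) 5|_4 = 4 + 1 ↦ 5 + 1|_5 = 6 ⇒ 5
(1) 5|_5 = 5 ↦ 6|_6 = 6 ⇒ 5
(2) 5|_6 = 5 ↦ 5|_7 = 5 ⇒ 4
(3) 4|_7 = 4 ↦ 4|_8 = 4 ⇒ 3
(4) 3|_8 = 3 ↦ 3|_9 = 3 ⇒ 2
(5) 2|_9 = 2 ↦ 2|_10 = 2 ⇒ 1
(6) 1|_10 = 1 ↦ 1|_11 = 1 ⇒ 0

1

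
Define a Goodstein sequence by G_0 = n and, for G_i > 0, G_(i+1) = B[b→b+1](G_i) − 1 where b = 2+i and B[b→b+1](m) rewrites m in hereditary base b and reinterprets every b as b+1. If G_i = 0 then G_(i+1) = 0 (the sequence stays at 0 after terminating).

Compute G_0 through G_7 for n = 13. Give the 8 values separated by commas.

13, 108, 1279, 16092, 280711, 5765998, 134219479, 3486786855

(0) 13|_2 = 2^(2 + 1) + 2^2 + 1 ↦ 3^(3 + 1) + 3^3 + 1|_3 = 109 ⇒ 108
(1) 108|_3 = 3^(3 + 1) + 3^3 ↦ 4^(4 + 1) + 4^4|_4 = 1280 ⇒ 1279
(2) 1279|_4 = 4^(4 + 1) + 3·4^3 + 3·4^2 + 3·4 + 3 ↦ 5^(5 + 1) + 3·5^3 + 3·5^2 + 3·5 + 3|_5 = 16093 ⇒ 16092
(3) 16092|_5 = 5^(5 + 1) + 3·5^3 + 3·5^2 + 3·5 + 2 ↦ 6^(6 + 1) + 3·6^3 + 3·6^2 + 3·6 + 2|_6 = 280712 ⇒ 280711
(4) 280711|_6 = 6^(6 + 1) + 3·6^3 + 3·6^2 + 3·6 + 1 ↦ 7^(7 + 1) + 3·7^3 + 3·7^2 + 3·7 + 1|_7 = 5765999 ⇒ 5765998
(5) 5765998|_7 = 7^(7 + 1) + 3·7^3 + 3·7^2 + 3·7 ↦ 8^(8 + 1) + 3·8^3 + 3·8^2 + 3·8|_8 = 134219480 ⇒ 134219479
(6) 134219479|_8 = 8^(8 + 1) + 3·8^3 + 3·8^2 + 2·8 + 7 ↦ 9^(9 + 1) + 3·9^3 + 3·9^2 + 2·9 + 7|_9 = 3486786856 ⇒ 3486786855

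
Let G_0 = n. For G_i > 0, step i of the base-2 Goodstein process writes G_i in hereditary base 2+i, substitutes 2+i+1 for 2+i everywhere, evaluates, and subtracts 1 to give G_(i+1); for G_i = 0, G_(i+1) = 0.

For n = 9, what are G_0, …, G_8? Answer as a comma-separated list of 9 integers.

i=0: 9 = 2^(2 + 1) + 1 (b=2); 2→3: 3^(3 + 1) + 1 = 82; 82−1 = 81
i=1: 81 = 3^(3 + 1) (b=3); 3→4: 4^(4 + 1) = 1024; 1024−1 = 1023
i=2: 1023 = 3·4^4 + 3·4^3 + 3·4^2 + 3·4 + 3 (b=4); 4→5: 3·5^5 + 3·5^3 + 3·5^2 + 3·5 + 3 = 9843; 9843−1 = 9842
i=3: 9842 = 3·5^5 + 3·5^3 + 3·5^2 + 3·5 + 2 (b=5); 5→6: 3·6^6 + 3·6^3 + 3·6^2 + 3·6 + 2 = 140744; 140744−1 = 140743
i=4: 140743 = 3·6^6 + 3·6^3 + 3·6^2 + 3·6 + 1 (b=6); 6→7: 3·7^7 + 3·7^3 + 3·7^2 + 3·7 + 1 = 2471827; 2471827−1 = 2471826
i=5: 2471826 = 3·7^7 + 3·7^3 + 3·7^2 + 3·7 (b=7); 7→8: 3·8^8 + 3·8^3 + 3·8^2 + 3·8 = 50333400; 50333400−1 = 50333399
i=6: 50333399 = 3·8^8 + 3·8^3 + 3·8^2 + 2·8 + 7 (b=8); 8→9: 3·9^9 + 3·9^3 + 3·9^2 + 2·9 + 7 = 1162263922; 1162263922−1 = 1162263921
i=7: 1162263921 = 3·9^9 + 3·9^3 + 3·9^2 + 2·9 + 6 (b=9); 9→10: 3·10^10 + 3·10^3 + 3·10^2 + 2·10 + 6 = 30000003326; 30000003326−1 = 30000003325

9, 81, 1023, 9842, 140743, 2471826, 50333399, 1162263921, 30000003325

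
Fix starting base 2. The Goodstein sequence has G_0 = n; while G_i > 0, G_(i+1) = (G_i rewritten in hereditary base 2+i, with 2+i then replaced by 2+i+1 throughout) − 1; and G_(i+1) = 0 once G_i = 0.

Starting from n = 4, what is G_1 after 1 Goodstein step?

26

4 —HB2→ 2^2 —bump→ 3^3 = 27 —(−1)→ 26
26 —HB3→ 2·3^2 + 2·3 + 2 —bump→ 2·4^2 + 2·4 + 2 = 42 —(−1)→ 41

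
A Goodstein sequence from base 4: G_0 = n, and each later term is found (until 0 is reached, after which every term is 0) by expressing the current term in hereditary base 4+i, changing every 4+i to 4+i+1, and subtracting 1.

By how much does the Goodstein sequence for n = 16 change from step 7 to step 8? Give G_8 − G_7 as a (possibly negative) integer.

2

G_0=16  [base 4] 4^2  →[4↦5]→  5^2 = 25  −1 ⇒ G_1=24
G_1=24  [base 5] 4·5 + 4  →[5↦6]→  4·6 + 4 = 28  −1 ⇒ G_2=27
G_2=27  [base 6] 4·6 + 3  →[6↦7]→  4·7 + 3 = 31  −1 ⇒ G_3=30
G_3=30  [base 7] 4·7 + 2  →[7↦8]→  4·8 + 2 = 34  −1 ⇒ G_4=33
G_4=33  [base 8] 4·8 + 1  →[8↦9]→  4·9 + 1 = 37  −1 ⇒ G_5=36
G_5=36  [base 9] 4·9  →[9↦10]→  4·10 = 40  −1 ⇒ G_6=39
G_6=39  [base 10] 3·10 + 9  →[10↦11]→  3·11 + 9 = 42  −1 ⇒ G_7=41
G_7=41  [base 11] 3·11 + 8  →[11↦12]→  3·12 + 8 = 44  −1 ⇒ G_8=43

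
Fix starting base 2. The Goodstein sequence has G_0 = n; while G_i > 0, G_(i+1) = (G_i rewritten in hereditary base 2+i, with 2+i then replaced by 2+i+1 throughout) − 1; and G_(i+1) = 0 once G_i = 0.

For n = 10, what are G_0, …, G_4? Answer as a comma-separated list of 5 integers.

step 0: 10 = 2^(2 + 1) + 2; sub 3 for 2: 3^(3 + 1) + 3; = 84; G_1 = 84−1 = 83
step 1: 83 = 3^(3 + 1) + 2; sub 4 for 3: 4^(4 + 1) + 2; = 1026; G_2 = 1026−1 = 1025
step 2: 1025 = 4^(4 + 1) + 1; sub 5 for 4: 5^(5 + 1) + 1; = 15626; G_3 = 15626−1 = 15625
step 3: 15625 = 5^(5 + 1); sub 6 for 5: 6^(6 + 1); = 279936; G_4 = 279936−1 = 279935

10, 83, 1025, 15625, 279935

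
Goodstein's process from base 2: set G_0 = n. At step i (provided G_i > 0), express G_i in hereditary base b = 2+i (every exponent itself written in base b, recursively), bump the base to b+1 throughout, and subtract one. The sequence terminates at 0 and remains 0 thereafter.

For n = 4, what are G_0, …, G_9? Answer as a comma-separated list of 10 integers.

4, 26, 41, 60, 83, 109, 139, 173, 211, 253

[0] 4 ≡ 2^2 (base 2). Lift 3: 27. −1: 26.
[1] 26 ≡ 2·3^2 + 2·3 + 2 (base 3). Lift 4: 42. −1: 41.
[2] 41 ≡ 2·4^2 + 2·4 + 1 (base 4). Lift 5: 61. −1: 60.
[3] 60 ≡ 2·5^2 + 2·5 (base 5). Lift 6: 84. −1: 83.
[4] 83 ≡ 2·6^2 + 6 + 5 (base 6). Lift 7: 110. −1: 109.
[5] 109 ≡ 2·7^2 + 7 + 4 (base 7). Lift 8: 140. −1: 139.
[6] 139 ≡ 2·8^2 + 8 + 3 (base 8). Lift 9: 174. −1: 173.
[7] 173 ≡ 2·9^2 + 9 + 2 (base 9). Lift 10: 212. −1: 211.
[8] 211 ≡ 2·10^2 + 10 + 1 (base 10). Lift 11: 254. −1: 253.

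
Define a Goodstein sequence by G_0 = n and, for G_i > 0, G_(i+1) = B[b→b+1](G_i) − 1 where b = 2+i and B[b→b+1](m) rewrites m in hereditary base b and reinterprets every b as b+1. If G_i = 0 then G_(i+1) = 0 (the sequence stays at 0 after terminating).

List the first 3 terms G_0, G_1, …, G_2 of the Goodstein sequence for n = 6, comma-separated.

6, 29, 257

[0] 6 ≡ 2^2 + 2 (base 2). Lift 3: 30. −1: 29.
[1] 29 ≡ 3^3 + 2 (base 3). Lift 4: 258. −1: 257.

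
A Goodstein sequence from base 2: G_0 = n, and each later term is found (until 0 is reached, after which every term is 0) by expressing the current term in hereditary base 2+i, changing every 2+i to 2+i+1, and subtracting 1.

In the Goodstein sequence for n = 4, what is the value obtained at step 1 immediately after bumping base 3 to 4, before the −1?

42

i=0: 4 = 2^2 (b=2); 2→3: 3^3 = 27; 27−1 = 26
i=1: 26 = 2·3^2 + 2·3 + 2 (b=3); 3→4: 2·4^2 + 2·4 + 2 = 42; 42−1 = 41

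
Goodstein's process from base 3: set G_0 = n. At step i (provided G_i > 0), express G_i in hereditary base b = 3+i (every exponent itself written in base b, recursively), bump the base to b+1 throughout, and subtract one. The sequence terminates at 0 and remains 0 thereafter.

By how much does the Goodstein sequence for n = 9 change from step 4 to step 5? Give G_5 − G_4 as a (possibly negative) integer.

2

G_0=9  [base 3] 3^2  →[3↦4]→  4^2 = 16  −1 ⇒ G_1=15
G_1=15  [base 4] 3·4 + 3  →[4↦5]→  3·5 + 3 = 18  −1 ⇒ G_2=17
G_2=17  [base 5] 3·5 + 2  →[5↦6]→  3·6 + 2 = 20  −1 ⇒ G_3=19
G_3=19  [base 6] 3·6 + 1  →[6↦7]→  3·7 + 1 = 22  −1 ⇒ G_4=21
G_4=21  [base 7] 3·7  →[7↦8]→  3·8 = 24  −1 ⇒ G_5=23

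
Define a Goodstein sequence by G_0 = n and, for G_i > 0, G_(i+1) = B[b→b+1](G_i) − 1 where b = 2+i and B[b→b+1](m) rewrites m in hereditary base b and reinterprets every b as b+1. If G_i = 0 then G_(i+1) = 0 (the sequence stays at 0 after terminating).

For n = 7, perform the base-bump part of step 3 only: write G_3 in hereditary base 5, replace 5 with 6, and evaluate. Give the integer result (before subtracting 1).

[0] 7 ≡ 2^2 + 2 + 1 (base 2). Lift 3: 31. −1: 30.
[1] 30 ≡ 3^3 + 3 (base 3). Lift 4: 260. −1: 259.
[2] 259 ≡ 4^4 + 3 (base 4). Lift 5: 3128. −1: 3127.
[3] 3127 ≡ 5^5 + 2 (base 5). Lift 6: 46658. −1: 46657.

46658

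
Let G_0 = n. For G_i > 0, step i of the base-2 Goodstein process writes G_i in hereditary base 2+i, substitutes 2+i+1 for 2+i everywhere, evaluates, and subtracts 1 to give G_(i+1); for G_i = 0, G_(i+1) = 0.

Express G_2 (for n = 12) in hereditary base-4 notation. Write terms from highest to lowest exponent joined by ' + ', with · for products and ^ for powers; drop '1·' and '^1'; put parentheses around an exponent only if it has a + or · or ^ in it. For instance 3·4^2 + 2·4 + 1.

4^(4 + 1) + 2·4^2 + 2·4 + 1

G_0 = 12. HB_2(12) = 2^(2 + 1) + 2^2. Bump = 108. G_1 = 107.
G_1 = 107. HB_3(107) = 3^(3 + 1) + 2·3^2 + 2·3 + 2. Bump = 1066. G_2 = 1065.
G_2 = 1065. HB_4(1065) = 4^(4 + 1) + 2·4^2 + 2·4 + 1. Bump = 15686. G_3 = 15685.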